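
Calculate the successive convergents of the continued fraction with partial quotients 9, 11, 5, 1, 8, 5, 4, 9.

9/1, 100/11, 509/56, 609/67, 5381/592, 27514/3027, 115437/12700, 1066447/117327

Using the convergent recurrence p_i = a_i*p_{i-1} + p_{i-2}, q_i = a_i*q_{i-1} + q_{i-2} with p_{-2}=0, p_{-1}=1, q_{-2}=1, q_{-1}=0:
  i=0: a_0=9, p_0 = 9*1 + 0 = 9, q_0 = 9*0 + 1 = 1.
  i=1: a_1=11, p_1 = 11*9 + 1 = 100, q_1 = 11*1 + 0 = 11.
  i=2: a_2=5, p_2 = 5*100 + 9 = 509, q_2 = 5*11 + 1 = 56.
  i=3: a_3=1, p_3 = 1*509 + 100 = 609, q_3 = 1*56 + 11 = 67.
  i=4: a_4=8, p_4 = 8*609 + 509 = 5381, q_4 = 8*67 + 56 = 592.
  i=5: a_5=5, p_5 = 5*5381 + 609 = 27514, q_5 = 5*592 + 67 = 3027.
  i=6: a_6=4, p_6 = 4*27514 + 5381 = 115437, q_6 = 4*3027 + 592 = 12700.
  i=7: a_7=9, p_7 = 9*115437 + 27514 = 1066447, q_7 = 9*12700 + 3027 = 117327.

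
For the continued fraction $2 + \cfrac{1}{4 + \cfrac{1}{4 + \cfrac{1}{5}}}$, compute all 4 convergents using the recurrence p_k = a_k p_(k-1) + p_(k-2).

Using the convergent recurrence p_i = a_i*p_{i-1} + p_{i-2}, q_i = a_i*q_{i-1} + q_{i-2} with p_{-2}=0, p_{-1}=1, q_{-2}=1, q_{-1}=0:
  i=0: a_0=2, p_0 = 2*1 + 0 = 2, q_0 = 2*0 + 1 = 1.
  i=1: a_1=4, p_1 = 4*2 + 1 = 9, q_1 = 4*1 + 0 = 4.
  i=2: a_2=4, p_2 = 4*9 + 2 = 38, q_2 = 4*4 + 1 = 17.
  i=3: a_3=5, p_3 = 5*38 + 9 = 199, q_3 = 5*17 + 4 = 89.

2/1, 9/4, 38/17, 199/89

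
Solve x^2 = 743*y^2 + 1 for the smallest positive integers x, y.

(x, y) = (714024, 26195)

First expand sqrt(743) as a continued fraction. With x_i = (sqrt(743) + m_i)/d_i and (m_0, d_0) = (0, 1): a_0 = floor(sqrt(743)) = 27, since 27^2 = 729 <= 743 < 784 = 28^2.
Iterate m_{i+1} = d_i*a_i - m_i, d_{i+1} = (743 - m_{i+1}^2)/d_i, a_{i+1} = floor((a_0 + m_{i+1})/d_{i+1}):
  m_1 = 1*27 - 0 = 27, d_1 = (743 - 27^2)/1 = 14/1 = 14, a_1 = floor((27 + 27)/14) = 3.
  m_2 = 14*3 - 27 = 15, d_2 = (743 - 15^2)/14 = 518/14 = 37, a_2 = floor((27 + 15)/37) = 1.
  m_3 = 37*1 - 15 = 22, d_3 = (743 - 22^2)/37 = 259/37 = 7, a_3 = floor((27 + 22)/7) = 7.
  m_4 = 7*7 - 22 = 27, d_4 = (743 - 27^2)/7 = 14/7 = 2, a_4 = floor((27 + 27)/2) = 27.
  m_5 = 2*27 - 27 = 27, d_5 = (743 - 27^2)/2 = 14/2 = 7, a_5 = floor((27 + 27)/7) = 7.
  m_6 = 7*7 - 27 = 22, d_6 = (743 - 22^2)/7 = 259/7 = 37, a_6 = floor((27 + 22)/37) = 1.
  m_7 = 37*1 - 22 = 15, d_7 = (743 - 15^2)/37 = 518/37 = 14, a_7 = floor((27 + 15)/14) = 3.
  m_8 = 14*3 - 15 = 27, d_8 = (743 - 27^2)/14 = 14/14 = 1, a_8 = floor((27 + 27)/1) = 54.
  m_9 = 1*54 - 27 = 27, d_9 = (743 - 27^2)/1 = 14/1 = 14: (m_9, d_9) = (m_1, d_1) = (27, 14), so from here the quotients repeat a_1, ..., a_8; the period length is 8.
So sqrt(743) = [27; (3, 1, 7, 27, 7, 1, 3, 54)] with period length k = 8.
k is even, so the fundamental solution of x^2 - 743y^2 = 1 is (p_{k-1}, q_{k-1}) = (p_7, q_7); compute convergents through index 7.
Convergents (p_i = a_i*p_{i-1} + p_{i-2}, q_i = a_i*q_{i-1} + q_{i-2} with p_{-2}=0, p_{-1}=1, q_{-2}=1, q_{-1}=0):
  i=0: a_0=27, p_0 = 27*1 + 0 = 27, q_0 = 27*0 + 1 = 1.
  i=1: a_1=3, p_1 = 3*27 + 1 = 82, q_1 = 3*1 + 0 = 3.
  i=2: a_2=1, p_2 = 1*82 + 27 = 109, q_2 = 1*3 + 1 = 4.
  i=3: a_3=7, p_3 = 7*109 + 82 = 845, q_3 = 7*4 + 3 = 31.
  i=4: a_4=27, p_4 = 27*845 + 109 = 22924, q_4 = 27*31 + 4 = 841.
  i=5: a_5=7, p_5 = 7*22924 + 845 = 161313, q_5 = 7*841 + 31 = 5918.
  i=6: a_6=1, p_6 = 1*161313 + 22924 = 184237, q_6 = 1*5918 + 841 = 6759.
  i=7: a_7=3, p_7 = 3*184237 + 161313 = 714024, q_7 = 3*6759 + 5918 = 26195.
Check: 714024^2 - 743*26195^2 = 509830272576 - 509830272575 = 1, so (x, y) = (714024, 26195) solves the equation, and by the theorem it is the least positive solution.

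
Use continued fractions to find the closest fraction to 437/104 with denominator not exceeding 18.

Expand x = 437/104 as a continued fraction with the Euclidean algorithm:
  437 = 4*104 + 21, so a_0 = 4.
  104 = 4*21 + 20, so a_1 = 4.
  21 = 1*20 + 1, so a_2 = 1.
  20 = 20*1 + 0, so a_3 = 20.
so x = [4; 4, 1, 20].
Convergents (p_i = a_i*p_{i-1} + p_{i-2}, q_i = a_i*q_{i-1} + q_{i-2} with p_{-2}=0, p_{-1}=1, q_{-2}=1, q_{-1}=0), until the denominator exceeds 18:
  i=0: a_0=4, p_0 = 4*1 + 0 = 4, q_0 = 4*0 + 1 = 1.
  i=1: a_1=4, p_1 = 4*4 + 1 = 17, q_1 = 4*1 + 0 = 4.
  i=2: a_2=1, p_2 = 1*17 + 4 = 21, q_2 = 1*4 + 1 = 5.
  i=3: a_3=20, p_3 = 20*21 + 17 = 437, q_3 = 20*5 + 4 = 104.
q_3 = 104 > 18, so the last convergent with denominator <= 18 is p_2/q_2 = 21/5.
The closest fraction with denominator <= 18 is either p_2/q_2 or the intermediate fraction (k*p_2 + p_1)/(k*q_2 + q_1) with the largest k >= 1 whose denominator stays <= 18; these approach x as k grows, and every other convergent or intermediate fraction in range is farther away.
Largest k: floor((18 - q_1)/q_2) = floor((18 - 4)/5) = 2.
That gives (2*21 + 17)/(2*5 + 4) = 59/14.
Compare the errors: |x - 21/5| = |437*5 - 21*104|/(104*5) = 1/520, and |x - 59/14| = |437*14 - 59*104|/(104*14) = 18/1456.
Cross-multiplying, 1*1456 = 1456 < 9360 = 18*520, so 1/520 is smaller: the convergent 21/5 is closer to x than 59/14.

21/5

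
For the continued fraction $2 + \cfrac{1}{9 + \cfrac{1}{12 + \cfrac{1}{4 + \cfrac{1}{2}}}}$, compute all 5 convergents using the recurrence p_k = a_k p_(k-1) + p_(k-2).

2/1, 19/9, 230/109, 939/445, 2108/999

Using the convergent recurrence p_i = a_i*p_{i-1} + p_{i-2}, q_i = a_i*q_{i-1} + q_{i-2} with p_{-2}=0, p_{-1}=1, q_{-2}=1, q_{-1}=0:
  i=0: a_0=2, p_0 = 2*1 + 0 = 2, q_0 = 2*0 + 1 = 1.
  i=1: a_1=9, p_1 = 9*2 + 1 = 19, q_1 = 9*1 + 0 = 9.
  i=2: a_2=12, p_2 = 12*19 + 2 = 230, q_2 = 12*9 + 1 = 109.
  i=3: a_3=4, p_3 = 4*230 + 19 = 939, q_3 = 4*109 + 9 = 445.
  i=4: a_4=2, p_4 = 2*939 + 230 = 2108, q_4 = 2*445 + 109 = 999.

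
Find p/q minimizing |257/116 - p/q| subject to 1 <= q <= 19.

Expand x = 257/116 as a continued fraction with the Euclidean algorithm:
  257 = 2*116 + 25, so a_0 = 2.
  116 = 4*25 + 16, so a_1 = 4.
  25 = 1*16 + 9, so a_2 = 1.
  16 = 1*9 + 7, so a_3 = 1.
  9 = 1*7 + 2, so a_4 = 1.
  7 = 3*2 + 1, so a_5 = 3.
  2 = 2*1 + 0, so a_6 = 2.
so x = [2; 4, 1, 1, 1, 3, 2].
Convergents (p_i = a_i*p_{i-1} + p_{i-2}, q_i = a_i*q_{i-1} + q_{i-2} with p_{-2}=0, p_{-1}=1, q_{-2}=1, q_{-1}=0), until the denominator exceeds 19:
  i=0: a_0=2, p_0 = 2*1 + 0 = 2, q_0 = 2*0 + 1 = 1.
  i=1: a_1=4, p_1 = 4*2 + 1 = 9, q_1 = 4*1 + 0 = 4.
  i=2: a_2=1, p_2 = 1*9 + 2 = 11, q_2 = 1*4 + 1 = 5.
  i=3: a_3=1, p_3 = 1*11 + 9 = 20, q_3 = 1*5 + 4 = 9.
  i=4: a_4=1, p_4 = 1*20 + 11 = 31, q_4 = 1*9 + 5 = 14.
  i=5: a_5=3, p_5 = 3*31 + 20 = 113, q_5 = 3*14 + 9 = 51.
q_5 = 51 > 19, so the last convergent with denominator <= 19 is p_4/q_4 = 31/14.
The closest fraction with denominator <= 19 is either p_4/q_4 or the intermediate fraction (k*p_4 + p_3)/(k*q_4 + q_3) with the largest k >= 1 whose denominator stays <= 19; these approach x as k grows, and every other convergent or intermediate fraction in range is farther away.
Largest k: floor((19 - q_3)/q_4) = floor((19 - 9)/14) = 0.
Since k = 0, no intermediate fraction beyond p_4/q_4 has denominator <= 19, so the convergent 31/14 is the closest (its error is |257*14 - 31*116|/(116*14) = 2/1624).

31/14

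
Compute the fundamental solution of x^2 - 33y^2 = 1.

(x, y) = (23, 4)

First expand sqrt(33) as a continued fraction. With x_i = (sqrt(33) + m_i)/d_i and (m_0, d_0) = (0, 1): a_0 = floor(sqrt(33)) = 5, since 5^2 = 25 <= 33 < 36 = 6^2.
Iterate m_{i+1} = d_i*a_i - m_i, d_{i+1} = (33 - m_{i+1}^2)/d_i, a_{i+1} = floor((a_0 + m_{i+1})/d_{i+1}):
  m_1 = 1*5 - 0 = 5, d_1 = (33 - 5^2)/1 = 8/1 = 8, a_1 = floor((5 + 5)/8) = 1.
  m_2 = 8*1 - 5 = 3, d_2 = (33 - 3^2)/8 = 24/8 = 3, a_2 = floor((5 + 3)/3) = 2.
  m_3 = 3*2 - 3 = 3, d_3 = (33 - 3^2)/3 = 24/3 = 8, a_3 = floor((5 + 3)/8) = 1.
  m_4 = 8*1 - 3 = 5, d_4 = (33 - 5^2)/8 = 8/8 = 1, a_4 = floor((5 + 5)/1) = 10.
  m_5 = 1*10 - 5 = 5, d_5 = (33 - 5^2)/1 = 8/1 = 8: (m_5, d_5) = (m_1, d_1) = (5, 8), so from here the quotients repeat a_1, ..., a_4; the period length is 4.
So sqrt(33) = [5; (1, 2, 1, 10)] with period length k = 4.
k is even, so the fundamental solution of x^2 - 33y^2 = 1 is (p_{k-1}, q_{k-1}) = (p_3, q_3); compute convergents through index 3.
Convergents (p_i = a_i*p_{i-1} + p_{i-2}, q_i = a_i*q_{i-1} + q_{i-2} with p_{-2}=0, p_{-1}=1, q_{-2}=1, q_{-1}=0):
  i=0: a_0=5, p_0 = 5*1 + 0 = 5, q_0 = 5*0 + 1 = 1.
  i=1: a_1=1, p_1 = 1*5 + 1 = 6, q_1 = 1*1 + 0 = 1.
  i=2: a_2=2, p_2 = 2*6 + 5 = 17, q_2 = 2*1 + 1 = 3.
  i=3: a_3=1, p_3 = 1*17 + 6 = 23, q_3 = 1*3 + 1 = 4.
Check: 23^2 - 33*4^2 = 529 - 528 = 1, so (x, y) = (23, 4) solves the equation, and by the theorem it is the least positive solution.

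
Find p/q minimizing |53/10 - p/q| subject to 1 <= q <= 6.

Expand x = 53/10 as a continued fraction with the Euclidean algorithm:
  53 = 5*10 + 3, so a_0 = 5.
  10 = 3*3 + 1, so a_1 = 3.
  3 = 3*1 + 0, so a_2 = 3.
so x = [5; 3, 3].
Convergents (p_i = a_i*p_{i-1} + p_{i-2}, q_i = a_i*q_{i-1} + q_{i-2} with p_{-2}=0, p_{-1}=1, q_{-2}=1, q_{-1}=0), until the denominator exceeds 6:
  i=0: a_0=5, p_0 = 5*1 + 0 = 5, q_0 = 5*0 + 1 = 1.
  i=1: a_1=3, p_1 = 3*5 + 1 = 16, q_1 = 3*1 + 0 = 3.
  i=2: a_2=3, p_2 = 3*16 + 5 = 53, q_2 = 3*3 + 1 = 10.
q_2 = 10 > 6, so the last convergent with denominator <= 6 is p_1/q_1 = 16/3.
The closest fraction with denominator <= 6 is either p_1/q_1 or the intermediate fraction (k*p_1 + p_0)/(k*q_1 + q_0) with the largest k >= 1 whose denominator stays <= 6; these approach x as k grows, and every other convergent or intermediate fraction in range is farther away.
Largest k: floor((6 - q_0)/q_1) = floor((6 - 1)/3) = 1.
That gives (1*16 + 5)/(1*3 + 1) = 21/4.
Compare the errors: |x - 16/3| = |53*3 - 16*10|/(10*3) = 1/30, and |x - 21/4| = |53*4 - 21*10|/(10*4) = 2/40.
Cross-multiplying, 1*40 = 40 < 60 = 2*30, so 1/30 is smaller: the convergent 16/3 is closer to x than 21/4.

16/3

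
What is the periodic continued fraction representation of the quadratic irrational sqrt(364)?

Write x_i = (sqrt(364) + m_i)/d_i with (m_0, d_0) = (0, 1). a_0 = floor(sqrt(364)) = 19, since 19^2 = 361 <= 364 < 400 = 20^2.
Iterate m_{i+1} = d_i*a_i - m_i, d_{i+1} = (364 - m_{i+1}^2)/d_i, a_{i+1} = floor((a_0 + m_{i+1})/d_{i+1}):
  m_1 = 1*19 - 0 = 19, d_1 = (364 - 19^2)/1 = 3/1 = 3, a_1 = floor((19 + 19)/3) = 12.
  m_2 = 3*12 - 19 = 17, d_2 = (364 - 17^2)/3 = 75/3 = 25, a_2 = floor((19 + 17)/25) = 1.
  m_3 = 25*1 - 17 = 8, d_3 = (364 - 8^2)/25 = 300/25 = 12, a_3 = floor((19 + 8)/12) = 2.
  m_4 = 12*2 - 8 = 16, d_4 = (364 - 16^2)/12 = 108/12 = 9, a_4 = floor((19 + 16)/9) = 3.
  m_5 = 9*3 - 16 = 11, d_5 = (364 - 11^2)/9 = 243/9 = 27, a_5 = floor((19 + 11)/27) = 1.
  m_6 = 27*1 - 11 = 16, d_6 = (364 - 16^2)/27 = 108/27 = 4, a_6 = floor((19 + 16)/4) = 8.
  m_7 = 4*8 - 16 = 16, d_7 = (364 - 16^2)/4 = 108/4 = 27, a_7 = floor((19 + 16)/27) = 1.
  m_8 = 27*1 - 16 = 11, d_8 = (364 - 11^2)/27 = 243/27 = 9, a_8 = floor((19 + 11)/9) = 3.
  m_9 = 9*3 - 11 = 16, d_9 = (364 - 16^2)/9 = 108/9 = 12, a_9 = floor((19 + 16)/12) = 2.
  m_10 = 12*2 - 16 = 8, d_10 = (364 - 8^2)/12 = 300/12 = 25, a_10 = floor((19 + 8)/25) = 1.
  m_11 = 25*1 - 8 = 17, d_11 = (364 - 17^2)/25 = 75/25 = 3, a_11 = floor((19 + 17)/3) = 12.
  m_12 = 3*12 - 17 = 19, d_12 = (364 - 19^2)/3 = 3/3 = 1, a_12 = floor((19 + 19)/1) = 38.
  m_13 = 1*38 - 19 = 19, d_13 = (364 - 19^2)/1 = 3/1 = 3: (m_13, d_13) = (m_1, d_1) = (19, 3), so from here the quotients repeat a_1, ..., a_12; the period length is 12.
Hence the expansion of sqrt(364) is a_0 = 19 followed by the repeating block 12, 1, 2, 3, 1, 8, 1, 3, 2, 1, 12, 38 (period 12).

[19; (12, 1, 2, 3, 1, 8, 1, 3, 2, 1, 12, 38)]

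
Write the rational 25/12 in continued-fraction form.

[2; 12]

Run the Euclidean algorithm on 25 and 12; the successive quotients are the partial quotients a_0, a_1, ... (each step inverts the fractional part left over by the previous one):
  25 = 2*12 + 1, so a_0 = 2.
  12 = 12*1 + 0, so a_1 = 12.
The remainder reaches 0 after 2 divisions, so the expansion has 2 partial quotients, read off in order.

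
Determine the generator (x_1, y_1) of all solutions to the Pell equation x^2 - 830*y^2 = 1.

First expand sqrt(830) as a continued fraction. With x_i = (sqrt(830) + m_i)/d_i and (m_0, d_0) = (0, 1): a_0 = floor(sqrt(830)) = 28, since 28^2 = 784 <= 830 < 841 = 29^2.
Iterate m_{i+1} = d_i*a_i - m_i, d_{i+1} = (830 - m_{i+1}^2)/d_i, a_{i+1} = floor((a_0 + m_{i+1})/d_{i+1}):
  m_1 = 1*28 - 0 = 28, d_1 = (830 - 28^2)/1 = 46/1 = 46, a_1 = floor((28 + 28)/46) = 1.
  m_2 = 46*1 - 28 = 18, d_2 = (830 - 18^2)/46 = 506/46 = 11, a_2 = floor((28 + 18)/11) = 4.
  m_3 = 11*4 - 18 = 26, d_3 = (830 - 26^2)/11 = 154/11 = 14, a_3 = floor((28 + 26)/14) = 3.
  m_4 = 14*3 - 26 = 16, d_4 = (830 - 16^2)/14 = 574/14 = 41, a_4 = floor((28 + 16)/41) = 1.
  m_5 = 41*1 - 16 = 25, d_5 = (830 - 25^2)/41 = 205/41 = 5, a_5 = floor((28 + 25)/5) = 10.
  m_6 = 5*10 - 25 = 25, d_6 = (830 - 25^2)/5 = 205/5 = 41, a_6 = floor((28 + 25)/41) = 1.
  m_7 = 41*1 - 25 = 16, d_7 = (830 - 16^2)/41 = 574/41 = 14, a_7 = floor((28 + 16)/14) = 3.
  m_8 = 14*3 - 16 = 26, d_8 = (830 - 26^2)/14 = 154/14 = 11, a_8 = floor((28 + 26)/11) = 4.
  m_9 = 11*4 - 26 = 18, d_9 = (830 - 18^2)/11 = 506/11 = 46, a_9 = floor((28 + 18)/46) = 1.
  m_10 = 46*1 - 18 = 28, d_10 = (830 - 28^2)/46 = 46/46 = 1, a_10 = floor((28 + 28)/1) = 56.
  m_11 = 1*56 - 28 = 28, d_11 = (830 - 28^2)/1 = 46/1 = 46: (m_11, d_11) = (m_1, d_1) = (28, 46), so from here the quotients repeat a_1, ..., a_10; the period length is 10.
So sqrt(830) = [28; (1, 4, 3, 1, 10, 1, 3, 4, 1, 56)] with period length k = 10.
k is even, so the fundamental solution of x^2 - 830y^2 = 1 is (p_{k-1}, q_{k-1}) = (p_9, q_9); compute convergents through index 9.
Convergents (p_i = a_i*p_{i-1} + p_{i-2}, q_i = a_i*q_{i-1} + q_{i-2} with p_{-2}=0, p_{-1}=1, q_{-2}=1, q_{-1}=0):
  i=0: a_0=28, p_0 = 28*1 + 0 = 28, q_0 = 28*0 + 1 = 1.
  i=1: a_1=1, p_1 = 1*28 + 1 = 29, q_1 = 1*1 + 0 = 1.
  i=2: a_2=4, p_2 = 4*29 + 28 = 144, q_2 = 4*1 + 1 = 5.
  i=3: a_3=3, p_3 = 3*144 + 29 = 461, q_3 = 3*5 + 1 = 16.
  i=4: a_4=1, p_4 = 1*461 + 144 = 605, q_4 = 1*16 + 5 = 21.
  i=5: a_5=10, p_5 = 10*605 + 461 = 6511, q_5 = 10*21 + 16 = 226.
  i=6: a_6=1, p_6 = 1*6511 + 605 = 7116, q_6 = 1*226 + 21 = 247.
  i=7: a_7=3, p_7 = 3*7116 + 6511 = 27859, q_7 = 3*247 + 226 = 967.
  i=8: a_8=4, p_8 = 4*27859 + 7116 = 118552, q_8 = 4*967 + 247 = 4115.
  i=9: a_9=1, p_9 = 1*118552 + 27859 = 146411, q_9 = 1*4115 + 967 = 5082.
Check: 146411^2 - 830*5082^2 = 21436180921 - 21436180920 = 1, so (x, y) = (146411, 5082) solves the equation, and by the theorem it is the least positive solution.

(x, y) = (146411, 5082)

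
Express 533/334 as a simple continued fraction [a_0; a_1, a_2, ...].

Run the Euclidean algorithm on 533 and 334; the successive quotients are the partial quotients a_0, a_1, ... (each step inverts the fractional part left over by the previous one):
  533 = 1*334 + 199, so a_0 = 1.
  334 = 1*199 + 135, so a_1 = 1.
  199 = 1*135 + 64, so a_2 = 1.
  135 = 2*64 + 7, so a_3 = 2.
  64 = 9*7 + 1, so a_4 = 9.
  7 = 7*1 + 0, so a_5 = 7.
The remainder reaches 0 after 6 divisions, so the expansion has 6 partial quotients, read off in order.

[1; 1, 1, 2, 9, 7]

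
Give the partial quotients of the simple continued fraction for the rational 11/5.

Run the Euclidean algorithm on 11 and 5; the successive quotients are the partial quotients a_0, a_1, ... (each step inverts the fractional part left over by the previous one):
  11 = 2*5 + 1, so a_0 = 2.
  5 = 5*1 + 0, so a_1 = 5.
The remainder reaches 0 after 2 divisions, so the expansion has 2 partial quotients, read off in order.

[2; 5]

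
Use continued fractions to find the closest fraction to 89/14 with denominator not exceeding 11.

70/11

Expand x = 89/14 as a continued fraction with the Euclidean algorithm:
  89 = 6*14 + 5, so a_0 = 6.
  14 = 2*5 + 4, so a_1 = 2.
  5 = 1*4 + 1, so a_2 = 1.
  4 = 4*1 + 0, so a_3 = 4.
so x = [6; 2, 1, 4].
Convergents (p_i = a_i*p_{i-1} + p_{i-2}, q_i = a_i*q_{i-1} + q_{i-2} with p_{-2}=0, p_{-1}=1, q_{-2}=1, q_{-1}=0), until the denominator exceeds 11:
  i=0: a_0=6, p_0 = 6*1 + 0 = 6, q_0 = 6*0 + 1 = 1.
  i=1: a_1=2, p_1 = 2*6 + 1 = 13, q_1 = 2*1 + 0 = 2.
  i=2: a_2=1, p_2 = 1*13 + 6 = 19, q_2 = 1*2 + 1 = 3.
  i=3: a_3=4, p_3 = 4*19 + 13 = 89, q_3 = 4*3 + 2 = 14.
q_3 = 14 > 11, so the last convergent with denominator <= 11 is p_2/q_2 = 19/3.
The closest fraction with denominator <= 11 is either p_2/q_2 or the intermediate fraction (k*p_2 + p_1)/(k*q_2 + q_1) with the largest k >= 1 whose denominator stays <= 11; these approach x as k grows, and every other convergent or intermediate fraction in range is farther away.
Largest k: floor((11 - q_1)/q_2) = floor((11 - 2)/3) = 3.
That gives (3*19 + 13)/(3*3 + 2) = 70/11.
Compare the errors: |x - 19/3| = |89*3 - 19*14|/(14*3) = 1/42, and |x - 70/11| = |89*11 - 70*14|/(14*11) = 1/154.
Cross-multiplying, 1*42 = 42 < 154 = 1*154, so 1/154 is smaller: the intermediate fraction 70/11 is closer to x than 19/3.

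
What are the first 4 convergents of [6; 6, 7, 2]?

6/1, 37/6, 265/43, 567/92

Using the convergent recurrence p_i = a_i*p_{i-1} + p_{i-2}, q_i = a_i*q_{i-1} + q_{i-2} with p_{-2}=0, p_{-1}=1, q_{-2}=1, q_{-1}=0:
  i=0: a_0=6, p_0 = 6*1 + 0 = 6, q_0 = 6*0 + 1 = 1.
  i=1: a_1=6, p_1 = 6*6 + 1 = 37, q_1 = 6*1 + 0 = 6.
  i=2: a_2=7, p_2 = 7*37 + 6 = 265, q_2 = 7*6 + 1 = 43.
  i=3: a_3=2, p_3 = 2*265 + 37 = 567, q_3 = 2*43 + 6 = 92.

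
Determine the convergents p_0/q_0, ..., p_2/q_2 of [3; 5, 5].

3/1, 16/5, 83/26

Using the convergent recurrence p_i = a_i*p_{i-1} + p_{i-2}, q_i = a_i*q_{i-1} + q_{i-2} with p_{-2}=0, p_{-1}=1, q_{-2}=1, q_{-1}=0:
  i=0: a_0=3, p_0 = 3*1 + 0 = 3, q_0 = 3*0 + 1 = 1.
  i=1: a_1=5, p_1 = 5*3 + 1 = 16, q_1 = 5*1 + 0 = 5.
  i=2: a_2=5, p_2 = 5*16 + 3 = 83, q_2 = 5*5 + 1 = 26.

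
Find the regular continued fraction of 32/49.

[0; 1, 1, 1, 7, 2]

Run the Euclidean algorithm on 32 and 49; the successive quotients are the partial quotients a_0, a_1, ... (each step inverts the fractional part left over by the previous one):
  32 = 0*49 + 32, so a_0 = 0.
  49 = 1*32 + 17, so a_1 = 1.
  32 = 1*17 + 15, so a_2 = 1.
  17 = 1*15 + 2, so a_3 = 1.
  15 = 7*2 + 1, so a_4 = 7.
  2 = 2*1 + 0, so a_5 = 2.
The remainder reaches 0 after 6 divisions, so the expansion has 6 partial quotients, read off in order.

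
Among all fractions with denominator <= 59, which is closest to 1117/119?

413/44

Expand x = 1117/119 as a continued fraction with the Euclidean algorithm:
  1117 = 9*119 + 46, so a_0 = 9.
  119 = 2*46 + 27, so a_1 = 2.
  46 = 1*27 + 19, so a_2 = 1.
  27 = 1*19 + 8, so a_3 = 1.
  19 = 2*8 + 3, so a_4 = 2.
  8 = 2*3 + 2, so a_5 = 2.
  3 = 1*2 + 1, so a_6 = 1.
  2 = 2*1 + 0, so a_7 = 2.
so x = [9; 2, 1, 1, 2, 2, 1, 2].
Convergents (p_i = a_i*p_{i-1} + p_{i-2}, q_i = a_i*q_{i-1} + q_{i-2} with p_{-2}=0, p_{-1}=1, q_{-2}=1, q_{-1}=0), until the denominator exceeds 59:
  i=0: a_0=9, p_0 = 9*1 + 0 = 9, q_0 = 9*0 + 1 = 1.
  i=1: a_1=2, p_1 = 2*9 + 1 = 19, q_1 = 2*1 + 0 = 2.
  i=2: a_2=1, p_2 = 1*19 + 9 = 28, q_2 = 1*2 + 1 = 3.
  i=3: a_3=1, p_3 = 1*28 + 19 = 47, q_3 = 1*3 + 2 = 5.
  i=4: a_4=2, p_4 = 2*47 + 28 = 122, q_4 = 2*5 + 3 = 13.
  i=5: a_5=2, p_5 = 2*122 + 47 = 291, q_5 = 2*13 + 5 = 31.
  i=6: a_6=1, p_6 = 1*291 + 122 = 413, q_6 = 1*31 + 13 = 44.
  i=7: a_7=2, p_7 = 2*413 + 291 = 1117, q_7 = 2*44 + 31 = 119.
q_7 = 119 > 59, so the last convergent with denominator <= 59 is p_6/q_6 = 413/44.
The closest fraction with denominator <= 59 is either p_6/q_6 or the intermediate fraction (k*p_6 + p_5)/(k*q_6 + q_5) with the largest k >= 1 whose denominator stays <= 59; these approach x as k grows, and every other convergent or intermediate fraction in range is farther away.
Largest k: floor((59 - q_5)/q_6) = floor((59 - 31)/44) = 0.
Since k = 0, no intermediate fraction beyond p_6/q_6 has denominator <= 59, so the convergent 413/44 is the closest (its error is |1117*44 - 413*119|/(119*44) = 1/5236).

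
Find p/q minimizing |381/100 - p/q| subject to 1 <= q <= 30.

80/21

Expand x = 381/100 as a continued fraction with the Euclidean algorithm:
  381 = 3*100 + 81, so a_0 = 3.
  100 = 1*81 + 19, so a_1 = 1.
  81 = 4*19 + 5, so a_2 = 4.
  19 = 3*5 + 4, so a_3 = 3.
  5 = 1*4 + 1, so a_4 = 1.
  4 = 4*1 + 0, so a_5 = 4.
so x = [3; 1, 4, 3, 1, 4].
Convergents (p_i = a_i*p_{i-1} + p_{i-2}, q_i = a_i*q_{i-1} + q_{i-2} with p_{-2}=0, p_{-1}=1, q_{-2}=1, q_{-1}=0), until the denominator exceeds 30:
  i=0: a_0=3, p_0 = 3*1 + 0 = 3, q_0 = 3*0 + 1 = 1.
  i=1: a_1=1, p_1 = 1*3 + 1 = 4, q_1 = 1*1 + 0 = 1.
  i=2: a_2=4, p_2 = 4*4 + 3 = 19, q_2 = 4*1 + 1 = 5.
  i=3: a_3=3, p_3 = 3*19 + 4 = 61, q_3 = 3*5 + 1 = 16.
  i=4: a_4=1, p_4 = 1*61 + 19 = 80, q_4 = 1*16 + 5 = 21.
  i=5: a_5=4, p_5 = 4*80 + 61 = 381, q_5 = 4*21 + 16 = 100.
q_5 = 100 > 30, so the last convergent with denominator <= 30 is p_4/q_4 = 80/21.
The closest fraction with denominator <= 30 is either p_4/q_4 or the intermediate fraction (k*p_4 + p_3)/(k*q_4 + q_3) with the largest k >= 1 whose denominator stays <= 30; these approach x as k grows, and every other convergent or intermediate fraction in range is farther away.
Largest k: floor((30 - q_3)/q_4) = floor((30 - 16)/21) = 0.
Since k = 0, no intermediate fraction beyond p_4/q_4 has denominator <= 30, so the convergent 80/21 is the closest (its error is |381*21 - 80*100|/(100*21) = 1/2100).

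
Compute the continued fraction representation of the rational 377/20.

[18; 1, 5, 1, 2]

Run the Euclidean algorithm on 377 and 20; the successive quotients are the partial quotients a_0, a_1, ... (each step inverts the fractional part left over by the previous one):
  377 = 18*20 + 17, so a_0 = 18.
  20 = 1*17 + 3, so a_1 = 1.
  17 = 5*3 + 2, so a_2 = 5.
  3 = 1*2 + 1, so a_3 = 1.
  2 = 2*1 + 0, so a_4 = 2.
The remainder reaches 0 after 5 divisions, so the expansion has 5 partial quotients, read off in order.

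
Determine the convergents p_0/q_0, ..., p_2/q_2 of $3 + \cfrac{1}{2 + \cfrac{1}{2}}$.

3/1, 7/2, 17/5

Using the convergent recurrence p_i = a_i*p_{i-1} + p_{i-2}, q_i = a_i*q_{i-1} + q_{i-2} with p_{-2}=0, p_{-1}=1, q_{-2}=1, q_{-1}=0:
  i=0: a_0=3, p_0 = 3*1 + 0 = 3, q_0 = 3*0 + 1 = 1.
  i=1: a_1=2, p_1 = 2*3 + 1 = 7, q_1 = 2*1 + 0 = 2.
  i=2: a_2=2, p_2 = 2*7 + 3 = 17, q_2 = 2*2 + 1 = 5.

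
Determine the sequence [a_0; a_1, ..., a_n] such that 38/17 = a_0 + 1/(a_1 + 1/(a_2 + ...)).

[2; 4, 4]

Run the Euclidean algorithm on 38 and 17; the successive quotients are the partial quotients a_0, a_1, ... (each step inverts the fractional part left over by the previous one):
  38 = 2*17 + 4, so a_0 = 2.
  17 = 4*4 + 1, so a_1 = 4.
  4 = 4*1 + 0, so a_2 = 4.
The remainder reaches 0 after 3 divisions, so the expansion has 3 partial quotients, read off in order.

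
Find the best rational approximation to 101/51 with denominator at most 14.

2/1

Expand x = 101/51 as a continued fraction with the Euclidean algorithm:
  101 = 1*51 + 50, so a_0 = 1.
  51 = 1*50 + 1, so a_1 = 1.
  50 = 50*1 + 0, so a_2 = 50.
so x = [1; 1, 50].
Convergents (p_i = a_i*p_{i-1} + p_{i-2}, q_i = a_i*q_{i-1} + q_{i-2} with p_{-2}=0, p_{-1}=1, q_{-2}=1, q_{-1}=0), until the denominator exceeds 14:
  i=0: a_0=1, p_0 = 1*1 + 0 = 1, q_0 = 1*0 + 1 = 1.
  i=1: a_1=1, p_1 = 1*1 + 1 = 2, q_1 = 1*1 + 0 = 1.
  i=2: a_2=50, p_2 = 50*2 + 1 = 101, q_2 = 50*1 + 1 = 51.
q_2 = 51 > 14, so the last convergent with denominator <= 14 is p_1/q_1 = 2/1.
The closest fraction with denominator <= 14 is either p_1/q_1 or the intermediate fraction (k*p_1 + p_0)/(k*q_1 + q_0) with the largest k >= 1 whose denominator stays <= 14; these approach x as k grows, and every other convergent or intermediate fraction in range is farther away.
Largest k: floor((14 - q_0)/q_1) = floor((14 - 1)/1) = 13.
That gives (13*2 + 1)/(13*1 + 1) = 27/14.
Compare the errors: |x - 2/1| = |101*1 - 2*51|/(51*1) = 1/51, and |x - 27/14| = |101*14 - 27*51|/(51*14) = 37/714.
Cross-multiplying, 1*714 = 714 < 1887 = 37*51, so 1/51 is smaller: the convergent 2/1 is closer to x than 27/14.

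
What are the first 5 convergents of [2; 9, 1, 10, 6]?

2/1, 19/9, 21/10, 229/109, 1395/664

Using the convergent recurrence p_i = a_i*p_{i-1} + p_{i-2}, q_i = a_i*q_{i-1} + q_{i-2} with p_{-2}=0, p_{-1}=1, q_{-2}=1, q_{-1}=0:
  i=0: a_0=2, p_0 = 2*1 + 0 = 2, q_0 = 2*0 + 1 = 1.
  i=1: a_1=9, p_1 = 9*2 + 1 = 19, q_1 = 9*1 + 0 = 9.
  i=2: a_2=1, p_2 = 1*19 + 2 = 21, q_2 = 1*9 + 1 = 10.
  i=3: a_3=10, p_3 = 10*21 + 19 = 229, q_3 = 10*10 + 9 = 109.
  i=4: a_4=6, p_4 = 6*229 + 21 = 1395, q_4 = 6*109 + 10 = 664.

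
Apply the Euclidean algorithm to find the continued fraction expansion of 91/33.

[2; 1, 3, 8]

Run the Euclidean algorithm on 91 and 33; the successive quotients are the partial quotients a_0, a_1, ... (each step inverts the fractional part left over by the previous one):
  91 = 2*33 + 25, so a_0 = 2.
  33 = 1*25 + 8, so a_1 = 1.
  25 = 3*8 + 1, so a_2 = 3.
  8 = 8*1 + 0, so a_3 = 8.
The remainder reaches 0 after 4 divisions, so the expansion has 4 partial quotients, read off in order.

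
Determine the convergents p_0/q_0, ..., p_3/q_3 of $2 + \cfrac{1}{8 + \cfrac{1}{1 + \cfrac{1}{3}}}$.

Using the convergent recurrence p_i = a_i*p_{i-1} + p_{i-2}, q_i = a_i*q_{i-1} + q_{i-2} with p_{-2}=0, p_{-1}=1, q_{-2}=1, q_{-1}=0:
  i=0: a_0=2, p_0 = 2*1 + 0 = 2, q_0 = 2*0 + 1 = 1.
  i=1: a_1=8, p_1 = 8*2 + 1 = 17, q_1 = 8*1 + 0 = 8.
  i=2: a_2=1, p_2 = 1*17 + 2 = 19, q_2 = 1*8 + 1 = 9.
  i=3: a_3=3, p_3 = 3*19 + 17 = 74, q_3 = 3*9 + 8 = 35.

2/1, 17/8, 19/9, 74/35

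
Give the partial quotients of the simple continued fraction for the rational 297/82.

[3; 1, 1, 1, 1, 1, 4, 2]

Run the Euclidean algorithm on 297 and 82; the successive quotients are the partial quotients a_0, a_1, ... (each step inverts the fractional part left over by the previous one):
  297 = 3*82 + 51, so a_0 = 3.
  82 = 1*51 + 31, so a_1 = 1.
  51 = 1*31 + 20, so a_2 = 1.
  31 = 1*20 + 11, so a_3 = 1.
  20 = 1*11 + 9, so a_4 = 1.
  11 = 1*9 + 2, so a_5 = 1.
  9 = 4*2 + 1, so a_6 = 4.
  2 = 2*1 + 0, so a_7 = 2.
The remainder reaches 0 after 8 divisions, so the expansion has 8 partial quotients, read off in order.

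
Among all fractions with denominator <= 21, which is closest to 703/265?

53/20

Expand x = 703/265 as a continued fraction with the Euclidean algorithm:
  703 = 2*265 + 173, so a_0 = 2.
  265 = 1*173 + 92, so a_1 = 1.
  173 = 1*92 + 81, so a_2 = 1.
  92 = 1*81 + 11, so a_3 = 1.
  81 = 7*11 + 4, so a_4 = 7.
  11 = 2*4 + 3, so a_5 = 2.
  4 = 1*3 + 1, so a_6 = 1.
  3 = 3*1 + 0, so a_7 = 3.
so x = [2; 1, 1, 1, 7, 2, 1, 3].
Convergents (p_i = a_i*p_{i-1} + p_{i-2}, q_i = a_i*q_{i-1} + q_{i-2} with p_{-2}=0, p_{-1}=1, q_{-2}=1, q_{-1}=0), until the denominator exceeds 21:
  i=0: a_0=2, p_0 = 2*1 + 0 = 2, q_0 = 2*0 + 1 = 1.
  i=1: a_1=1, p_1 = 1*2 + 1 = 3, q_1 = 1*1 + 0 = 1.
  i=2: a_2=1, p_2 = 1*3 + 2 = 5, q_2 = 1*1 + 1 = 2.
  i=3: a_3=1, p_3 = 1*5 + 3 = 8, q_3 = 1*2 + 1 = 3.
  i=4: a_4=7, p_4 = 7*8 + 5 = 61, q_4 = 7*3 + 2 = 23.
q_4 = 23 > 21, so the last convergent with denominator <= 21 is p_3/q_3 = 8/3.
The closest fraction with denominator <= 21 is either p_3/q_3 or the intermediate fraction (k*p_3 + p_2)/(k*q_3 + q_2) with the largest k >= 1 whose denominator stays <= 21; these approach x as k grows, and every other convergent or intermediate fraction in range is farther away.
Largest k: floor((21 - q_2)/q_3) = floor((21 - 2)/3) = 6.
That gives (6*8 + 5)/(6*3 + 2) = 53/20.
Compare the errors: |x - 8/3| = |703*3 - 8*265|/(265*3) = 11/795, and |x - 53/20| = |703*20 - 53*265|/(265*20) = 15/5300.
Cross-multiplying, 15*795 = 11925 < 58300 = 11*5300, so 15/5300 is smaller: the intermediate fraction 53/20 is closer to x than 8/3.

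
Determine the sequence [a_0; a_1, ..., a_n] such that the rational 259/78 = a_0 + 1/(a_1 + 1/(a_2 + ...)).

Run the Euclidean algorithm on 259 and 78; the successive quotients are the partial quotients a_0, a_1, ... (each step inverts the fractional part left over by the previous one):
  259 = 3*78 + 25, so a_0 = 3.
  78 = 3*25 + 3, so a_1 = 3.
  25 = 8*3 + 1, so a_2 = 8.
  3 = 3*1 + 0, so a_3 = 3.
The remainder reaches 0 after 4 divisions, so the expansion has 4 partial quotients, read off in order.

[3; 3, 8, 3]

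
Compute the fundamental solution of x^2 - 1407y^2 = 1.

First expand sqrt(1407) as a continued fraction. With x_i = (sqrt(1407) + m_i)/d_i and (m_0, d_0) = (0, 1): a_0 = floor(sqrt(1407)) = 37, since 37^2 = 1369 <= 1407 < 1444 = 38^2.
Iterate m_{i+1} = d_i*a_i - m_i, d_{i+1} = (1407 - m_{i+1}^2)/d_i, a_{i+1} = floor((a_0 + m_{i+1})/d_{i+1}):
  m_1 = 1*37 - 0 = 37, d_1 = (1407 - 37^2)/1 = 38/1 = 38, a_1 = floor((37 + 37)/38) = 1.
  m_2 = 38*1 - 37 = 1, d_2 = (1407 - 1^2)/38 = 1406/38 = 37, a_2 = floor((37 + 1)/37) = 1.
  m_3 = 37*1 - 1 = 36, d_3 = (1407 - 36^2)/37 = 111/37 = 3, a_3 = floor((37 + 36)/3) = 24.
  m_4 = 3*24 - 36 = 36, d_4 = (1407 - 36^2)/3 = 111/3 = 37, a_4 = floor((37 + 36)/37) = 1.
  m_5 = 37*1 - 36 = 1, d_5 = (1407 - 1^2)/37 = 1406/37 = 38, a_5 = floor((37 + 1)/38) = 1.
  m_6 = 38*1 - 1 = 37, d_6 = (1407 - 37^2)/38 = 38/38 = 1, a_6 = floor((37 + 37)/1) = 74.
  m_7 = 1*74 - 37 = 37, d_7 = (1407 - 37^2)/1 = 38/1 = 38: (m_7, d_7) = (m_1, d_1) = (37, 38), so from here the quotients repeat a_1, ..., a_6; the period length is 6.
So sqrt(1407) = [37; (1, 1, 24, 1, 1, 74)] with period length k = 6.
k is even, so the fundamental solution of x^2 - 1407y^2 = 1 is (p_{k-1}, q_{k-1}) = (p_5, q_5); compute convergents through index 5.
Convergents (p_i = a_i*p_{i-1} + p_{i-2}, q_i = a_i*q_{i-1} + q_{i-2} with p_{-2}=0, p_{-1}=1, q_{-2}=1, q_{-1}=0):
  i=0: a_0=37, p_0 = 37*1 + 0 = 37, q_0 = 37*0 + 1 = 1.
  i=1: a_1=1, p_1 = 1*37 + 1 = 38, q_1 = 1*1 + 0 = 1.
  i=2: a_2=1, p_2 = 1*38 + 37 = 75, q_2 = 1*1 + 1 = 2.
  i=3: a_3=24, p_3 = 24*75 + 38 = 1838, q_3 = 24*2 + 1 = 49.
  i=4: a_4=1, p_4 = 1*1838 + 75 = 1913, q_4 = 1*49 + 2 = 51.
  i=5: a_5=1, p_5 = 1*1913 + 1838 = 3751, q_5 = 1*51 + 49 = 100.
Check: 3751^2 - 1407*100^2 = 14070001 - 14070000 = 1, so (x, y) = (3751, 100) solves the equation, and by the theorem it is the least positive solution.

(x, y) = (3751, 100)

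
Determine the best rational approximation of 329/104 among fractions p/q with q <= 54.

155/49

Expand x = 329/104 as a continued fraction with the Euclidean algorithm:
  329 = 3*104 + 17, so a_0 = 3.
  104 = 6*17 + 2, so a_1 = 6.
  17 = 8*2 + 1, so a_2 = 8.
  2 = 2*1 + 0, so a_3 = 2.
so x = [3; 6, 8, 2].
Convergents (p_i = a_i*p_{i-1} + p_{i-2}, q_i = a_i*q_{i-1} + q_{i-2} with p_{-2}=0, p_{-1}=1, q_{-2}=1, q_{-1}=0), until the denominator exceeds 54:
  i=0: a_0=3, p_0 = 3*1 + 0 = 3, q_0 = 3*0 + 1 = 1.
  i=1: a_1=6, p_1 = 6*3 + 1 = 19, q_1 = 6*1 + 0 = 6.
  i=2: a_2=8, p_2 = 8*19 + 3 = 155, q_2 = 8*6 + 1 = 49.
  i=3: a_3=2, p_3 = 2*155 + 19 = 329, q_3 = 2*49 + 6 = 104.
q_3 = 104 > 54, so the last convergent with denominator <= 54 is p_2/q_2 = 155/49.
The closest fraction with denominator <= 54 is either p_2/q_2 or the intermediate fraction (k*p_2 + p_1)/(k*q_2 + q_1) with the largest k >= 1 whose denominator stays <= 54; these approach x as k grows, and every other convergent or intermediate fraction in range is farther away.
Largest k: floor((54 - q_1)/q_2) = floor((54 - 6)/49) = 0.
Since k = 0, no intermediate fraction beyond p_2/q_2 has denominator <= 54, so the convergent 155/49 is the closest (its error is |329*49 - 155*104|/(104*49) = 1/5096).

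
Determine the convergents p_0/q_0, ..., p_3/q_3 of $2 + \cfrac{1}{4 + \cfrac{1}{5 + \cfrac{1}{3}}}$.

2/1, 9/4, 47/21, 150/67

Using the convergent recurrence p_i = a_i*p_{i-1} + p_{i-2}, q_i = a_i*q_{i-1} + q_{i-2} with p_{-2}=0, p_{-1}=1, q_{-2}=1, q_{-1}=0:
  i=0: a_0=2, p_0 = 2*1 + 0 = 2, q_0 = 2*0 + 1 = 1.
  i=1: a_1=4, p_1 = 4*2 + 1 = 9, q_1 = 4*1 + 0 = 4.
  i=2: a_2=5, p_2 = 5*9 + 2 = 47, q_2 = 5*4 + 1 = 21.
  i=3: a_3=3, p_3 = 3*47 + 9 = 150, q_3 = 3*21 + 4 = 67.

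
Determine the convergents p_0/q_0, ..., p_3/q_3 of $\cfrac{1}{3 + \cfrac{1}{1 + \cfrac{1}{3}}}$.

0/1, 1/3, 1/4, 4/15

Using the convergent recurrence p_i = a_i*p_{i-1} + p_{i-2}, q_i = a_i*q_{i-1} + q_{i-2} with p_{-2}=0, p_{-1}=1, q_{-2}=1, q_{-1}=0:
  i=0: a_0=0, p_0 = 0*1 + 0 = 0, q_0 = 0*0 + 1 = 1.
  i=1: a_1=3, p_1 = 3*0 + 1 = 1, q_1 = 3*1 + 0 = 3.
  i=2: a_2=1, p_2 = 1*1 + 0 = 1, q_2 = 1*3 + 1 = 4.
  i=3: a_3=3, p_3 = 3*1 + 1 = 4, q_3 = 3*4 + 3 = 15.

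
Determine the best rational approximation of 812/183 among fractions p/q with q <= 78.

Expand x = 812/183 as a continued fraction with the Euclidean algorithm:
  812 = 4*183 + 80, so a_0 = 4.
  183 = 2*80 + 23, so a_1 = 2.
  80 = 3*23 + 11, so a_2 = 3.
  23 = 2*11 + 1, so a_3 = 2.
  11 = 11*1 + 0, so a_4 = 11.
so x = [4; 2, 3, 2, 11].
Convergents (p_i = a_i*p_{i-1} + p_{i-2}, q_i = a_i*q_{i-1} + q_{i-2} with p_{-2}=0, p_{-1}=1, q_{-2}=1, q_{-1}=0), until the denominator exceeds 78:
  i=0: a_0=4, p_0 = 4*1 + 0 = 4, q_0 = 4*0 + 1 = 1.
  i=1: a_1=2, p_1 = 2*4 + 1 = 9, q_1 = 2*1 + 0 = 2.
  i=2: a_2=3, p_2 = 3*9 + 4 = 31, q_2 = 3*2 + 1 = 7.
  i=3: a_3=2, p_3 = 2*31 + 9 = 71, q_3 = 2*7 + 2 = 16.
  i=4: a_4=11, p_4 = 11*71 + 31 = 812, q_4 = 11*16 + 7 = 183.
q_4 = 183 > 78, so the last convergent with denominator <= 78 is p_3/q_3 = 71/16.
The closest fraction with denominator <= 78 is either p_3/q_3 or the intermediate fraction (k*p_3 + p_2)/(k*q_3 + q_2) with the largest k >= 1 whose denominator stays <= 78; these approach x as k grows, and every other convergent or intermediate fraction in range is farther away.
Largest k: floor((78 - q_2)/q_3) = floor((78 - 7)/16) = 4.
That gives (4*71 + 31)/(4*16 + 7) = 315/71.
Compare the errors: |x - 71/16| = |812*16 - 71*183|/(183*16) = 1/2928, and |x - 315/71| = |812*71 - 315*183|/(183*71) = 7/12993.
Cross-multiplying, 1*12993 = 12993 < 20496 = 7*2928, so 1/2928 is smaller: the convergent 71/16 is closer to x than 315/71.

71/16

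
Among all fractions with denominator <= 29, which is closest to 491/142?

Expand x = 491/142 as a continued fraction with the Euclidean algorithm:
  491 = 3*142 + 65, so a_0 = 3.
  142 = 2*65 + 12, so a_1 = 2.
  65 = 5*12 + 5, so a_2 = 5.
  12 = 2*5 + 2, so a_3 = 2.
  5 = 2*2 + 1, so a_4 = 2.
  2 = 2*1 + 0, so a_5 = 2.
so x = [3; 2, 5, 2, 2, 2].
Convergents (p_i = a_i*p_{i-1} + p_{i-2}, q_i = a_i*q_{i-1} + q_{i-2} with p_{-2}=0, p_{-1}=1, q_{-2}=1, q_{-1}=0), until the denominator exceeds 29:
  i=0: a_0=3, p_0 = 3*1 + 0 = 3, q_0 = 3*0 + 1 = 1.
  i=1: a_1=2, p_1 = 2*3 + 1 = 7, q_1 = 2*1 + 0 = 2.
  i=2: a_2=5, p_2 = 5*7 + 3 = 38, q_2 = 5*2 + 1 = 11.
  i=3: a_3=2, p_3 = 2*38 + 7 = 83, q_3 = 2*11 + 2 = 24.
  i=4: a_4=2, p_4 = 2*83 + 38 = 204, q_4 = 2*24 + 11 = 59.
q_4 = 59 > 29, so the last convergent with denominator <= 29 is p_3/q_3 = 83/24.
The closest fraction with denominator <= 29 is either p_3/q_3 or the intermediate fraction (k*p_3 + p_2)/(k*q_3 + q_2) with the largest k >= 1 whose denominator stays <= 29; these approach x as k grows, and every other convergent or intermediate fraction in range is farther away.
Largest k: floor((29 - q_2)/q_3) = floor((29 - 11)/24) = 0.
Since k = 0, no intermediate fraction beyond p_3/q_3 has denominator <= 29, so the convergent 83/24 is the closest (its error is |491*24 - 83*142|/(142*24) = 2/3408).

83/24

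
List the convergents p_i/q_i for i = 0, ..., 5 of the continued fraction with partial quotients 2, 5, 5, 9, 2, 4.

2/1, 11/5, 57/26, 524/239, 1105/504, 4944/2255

Using the convergent recurrence p_i = a_i*p_{i-1} + p_{i-2}, q_i = a_i*q_{i-1} + q_{i-2} with p_{-2}=0, p_{-1}=1, q_{-2}=1, q_{-1}=0:
  i=0: a_0=2, p_0 = 2*1 + 0 = 2, q_0 = 2*0 + 1 = 1.
  i=1: a_1=5, p_1 = 5*2 + 1 = 11, q_1 = 5*1 + 0 = 5.
  i=2: a_2=5, p_2 = 5*11 + 2 = 57, q_2 = 5*5 + 1 = 26.
  i=3: a_3=9, p_3 = 9*57 + 11 = 524, q_3 = 9*26 + 5 = 239.
  i=4: a_4=2, p_4 = 2*524 + 57 = 1105, q_4 = 2*239 + 26 = 504.
  i=5: a_5=4, p_5 = 4*1105 + 524 = 4944, q_5 = 4*504 + 239 = 2255.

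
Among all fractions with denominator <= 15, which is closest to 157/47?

10/3

Expand x = 157/47 as a continued fraction with the Euclidean algorithm:
  157 = 3*47 + 16, so a_0 = 3.
  47 = 2*16 + 15, so a_1 = 2.
  16 = 1*15 + 1, so a_2 = 1.
  15 = 15*1 + 0, so a_3 = 15.
so x = [3; 2, 1, 15].
Convergents (p_i = a_i*p_{i-1} + p_{i-2}, q_i = a_i*q_{i-1} + q_{i-2} with p_{-2}=0, p_{-1}=1, q_{-2}=1, q_{-1}=0), until the denominator exceeds 15:
  i=0: a_0=3, p_0 = 3*1 + 0 = 3, q_0 = 3*0 + 1 = 1.
  i=1: a_1=2, p_1 = 2*3 + 1 = 7, q_1 = 2*1 + 0 = 2.
  i=2: a_2=1, p_2 = 1*7 + 3 = 10, q_2 = 1*2 + 1 = 3.
  i=3: a_3=15, p_3 = 15*10 + 7 = 157, q_3 = 15*3 + 2 = 47.
q_3 = 47 > 15, so the last convergent with denominator <= 15 is p_2/q_2 = 10/3.
The closest fraction with denominator <= 15 is either p_2/q_2 or the intermediate fraction (k*p_2 + p_1)/(k*q_2 + q_1) with the largest k >= 1 whose denominator stays <= 15; these approach x as k grows, and every other convergent or intermediate fraction in range is farther away.
Largest k: floor((15 - q_1)/q_2) = floor((15 - 2)/3) = 4.
That gives (4*10 + 7)/(4*3 + 2) = 47/14.
Compare the errors: |x - 10/3| = |157*3 - 10*47|/(47*3) = 1/141, and |x - 47/14| = |157*14 - 47*47|/(47*14) = 11/658.
Cross-multiplying, 1*658 = 658 < 1551 = 11*141, so 1/141 is smaller: the convergent 10/3 is closer to x than 47/14.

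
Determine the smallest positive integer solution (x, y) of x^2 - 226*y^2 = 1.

First expand sqrt(226) as a continued fraction. With x_i = (sqrt(226) + m_i)/d_i and (m_0, d_0) = (0, 1): a_0 = floor(sqrt(226)) = 15, since 15^2 = 225 <= 226 < 256 = 16^2.
Iterate m_{i+1} = d_i*a_i - m_i, d_{i+1} = (226 - m_{i+1}^2)/d_i, a_{i+1} = floor((a_0 + m_{i+1})/d_{i+1}):
  m_1 = 1*15 - 0 = 15, d_1 = (226 - 15^2)/1 = 1/1 = 1, a_1 = floor((15 + 15)/1) = 30.
  m_2 = 1*30 - 15 = 15, d_2 = (226 - 15^2)/1 = 1/1 = 1: (m_2, d_2) = (m_1, d_1) = (15, 1), so from here the quotient a_1 repeats; the period length is 1.
So sqrt(226) = [15; (30)] with period length k = 1.
k is odd, so (p_{k-1}, q_{k-1}) only solves x^2 - 226y^2 = -1 and the fundamental solution of x^2 - 226y^2 = 1 is (p_{2k-1}, q_{2k-1}) = (p_1, q_1); compute convergents through index 1, running through the period twice.
Convergents (p_i = a_i*p_{i-1} + p_{i-2}, q_i = a_i*q_{i-1} + q_{i-2} with p_{-2}=0, p_{-1}=1, q_{-2}=1, q_{-1}=0):
  i=0: a_0=15, p_0 = 15*1 + 0 = 15, q_0 = 15*0 + 1 = 1.
  i=1: a_1=30, p_1 = 30*15 + 1 = 451, q_1 = 30*1 + 0 = 30.
Indeed p_0^2 - 226*q_0^2 = 225 - 226 = -1, not +1.
Check: 451^2 - 226*30^2 = 203401 - 203400 = 1, so (x, y) = (451, 30) solves the equation, and by the theorem it is the least positive solution.

(x, y) = (451, 30)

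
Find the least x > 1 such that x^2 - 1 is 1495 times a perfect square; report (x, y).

(x, y) = (116, 3)

First expand sqrt(1495) as a continued fraction. With x_i = (sqrt(1495) + m_i)/d_i and (m_0, d_0) = (0, 1): a_0 = floor(sqrt(1495)) = 38, since 38^2 = 1444 <= 1495 < 1521 = 39^2.
Iterate m_{i+1} = d_i*a_i - m_i, d_{i+1} = (1495 - m_{i+1}^2)/d_i, a_{i+1} = floor((a_0 + m_{i+1})/d_{i+1}):
  m_1 = 1*38 - 0 = 38, d_1 = (1495 - 38^2)/1 = 51/1 = 51, a_1 = floor((38 + 38)/51) = 1.
  m_2 = 51*1 - 38 = 13, d_2 = (1495 - 13^2)/51 = 1326/51 = 26, a_2 = floor((38 + 13)/26) = 1.
  m_3 = 26*1 - 13 = 13, d_3 = (1495 - 13^2)/26 = 1326/26 = 51, a_3 = floor((38 + 13)/51) = 1.
  m_4 = 51*1 - 13 = 38, d_4 = (1495 - 38^2)/51 = 51/51 = 1, a_4 = floor((38 + 38)/1) = 76.
  m_5 = 1*76 - 38 = 38, d_5 = (1495 - 38^2)/1 = 51/1 = 51: (m_5, d_5) = (m_1, d_1) = (38, 51), so from here the quotients repeat a_1, ..., a_4; the period length is 4.
So sqrt(1495) = [38; (1, 1, 1, 76)] with period length k = 4.
k is even, so the fundamental solution of x^2 - 1495y^2 = 1 is (p_{k-1}, q_{k-1}) = (p_3, q_3); compute convergents through index 3.
Convergents (p_i = a_i*p_{i-1} + p_{i-2}, q_i = a_i*q_{i-1} + q_{i-2} with p_{-2}=0, p_{-1}=1, q_{-2}=1, q_{-1}=0):
  i=0: a_0=38, p_0 = 38*1 + 0 = 38, q_0 = 38*0 + 1 = 1.
  i=1: a_1=1, p_1 = 1*38 + 1 = 39, q_1 = 1*1 + 0 = 1.
  i=2: a_2=1, p_2 = 1*39 + 38 = 77, q_2 = 1*1 + 1 = 2.
  i=3: a_3=1, p_3 = 1*77 + 39 = 116, q_3 = 1*2 + 1 = 3.
Check: 116^2 - 1495*3^2 = 13456 - 13455 = 1, so (x, y) = (116, 3) solves the equation, and by the theorem it is the least positive solution.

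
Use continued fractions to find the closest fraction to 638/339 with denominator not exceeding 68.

Expand x = 638/339 as a continued fraction with the Euclidean algorithm:
  638 = 1*339 + 299, so a_0 = 1.
  339 = 1*299 + 40, so a_1 = 1.
  299 = 7*40 + 19, so a_2 = 7.
  40 = 2*19 + 2, so a_3 = 2.
  19 = 9*2 + 1, so a_4 = 9.
  2 = 2*1 + 0, so a_5 = 2.
so x = [1; 1, 7, 2, 9, 2].
Convergents (p_i = a_i*p_{i-1} + p_{i-2}, q_i = a_i*q_{i-1} + q_{i-2} with p_{-2}=0, p_{-1}=1, q_{-2}=1, q_{-1}=0), until the denominator exceeds 68:
  i=0: a_0=1, p_0 = 1*1 + 0 = 1, q_0 = 1*0 + 1 = 1.
  i=1: a_1=1, p_1 = 1*1 + 1 = 2, q_1 = 1*1 + 0 = 1.
  i=2: a_2=7, p_2 = 7*2 + 1 = 15, q_2 = 7*1 + 1 = 8.
  i=3: a_3=2, p_3 = 2*15 + 2 = 32, q_3 = 2*8 + 1 = 17.
  i=4: a_4=9, p_4 = 9*32 + 15 = 303, q_4 = 9*17 + 8 = 161.
q_4 = 161 > 68, so the last convergent with denominator <= 68 is p_3/q_3 = 32/17.
The closest fraction with denominator <= 68 is either p_3/q_3 or the intermediate fraction (k*p_3 + p_2)/(k*q_3 + q_2) with the largest k >= 1 whose denominator stays <= 68; these approach x as k grows, and every other convergent or intermediate fraction in range is farther away.
Largest k: floor((68 - q_2)/q_3) = floor((68 - 8)/17) = 3.
That gives (3*32 + 15)/(3*17 + 8) = 111/59.
Compare the errors: |x - 32/17| = |638*17 - 32*339|/(339*17) = 2/5763, and |x - 111/59| = |638*59 - 111*339|/(339*59) = 13/20001.
Cross-multiplying, 2*20001 = 40002 < 74919 = 13*5763, so 2/5763 is smaller: the convergent 32/17 is closer to x than 111/59.

32/17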